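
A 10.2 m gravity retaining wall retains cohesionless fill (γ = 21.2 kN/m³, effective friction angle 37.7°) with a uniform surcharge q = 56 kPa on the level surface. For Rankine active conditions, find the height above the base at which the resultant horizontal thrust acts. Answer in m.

3.98 m

K_a = 0.2411.
Triangular part P₁ = ½K_aγH² = 265.8 at H/3 = 3.400 m; rectangular part P₂ = K_a q H = 137.7 at H/2 = 5.100 m.
ȳ = (P₁·3.400 + P₂·5.100)/(P₁+P₂) = 3.980 m.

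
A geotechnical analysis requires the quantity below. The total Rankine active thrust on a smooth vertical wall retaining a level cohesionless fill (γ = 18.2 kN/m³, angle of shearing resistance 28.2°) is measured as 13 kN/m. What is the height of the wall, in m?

2.00 m

K_a = 0.3582. P_a = ½ K_a γ H² ⇒ H = √(2P_a/(K_a γ)).
H = √(2×13/(0.3582×18.2)) = 1.997 m.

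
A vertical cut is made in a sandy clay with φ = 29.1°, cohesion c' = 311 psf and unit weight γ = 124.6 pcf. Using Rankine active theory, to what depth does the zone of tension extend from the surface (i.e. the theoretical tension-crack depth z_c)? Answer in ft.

K_a = tan²(45° − 29.1°/2) = 0.3456; √K_a = 0.5879.
The active pressure is zero where K_a γ z = 2c√K_a, so z_c = 2c/(γ√K_a) = 2×311/(124.6×0.5879) = 8.492 ft.

8.49 ft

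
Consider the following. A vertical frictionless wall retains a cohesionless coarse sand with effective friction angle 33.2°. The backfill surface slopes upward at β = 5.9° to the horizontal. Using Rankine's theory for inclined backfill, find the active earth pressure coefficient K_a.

K_a = cos β · (cos β − √(cos²β − cos²φ)) / (cos β + √(cos²β − cos²φ)).
cos β = 0.9947, cos φ = 0.8368, √(cos²β − cos²φ) = 0.5378.
K_a = 0.9947 × (0.9947 − 0.5378)/(0.9947 + 0.5378) = 0.2965.

0.297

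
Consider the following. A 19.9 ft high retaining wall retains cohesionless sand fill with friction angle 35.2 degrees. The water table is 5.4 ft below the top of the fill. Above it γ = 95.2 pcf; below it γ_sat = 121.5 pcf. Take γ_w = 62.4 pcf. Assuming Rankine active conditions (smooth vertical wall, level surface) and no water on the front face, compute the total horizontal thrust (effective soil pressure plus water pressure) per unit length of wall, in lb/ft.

10600 lb/ft

K_a = tan²(45° − φ/2) = 0.2687.
γ' = 121.5 − 62.4 = 59.10 pcf. Depth below WT = 14.5 ft.
σ'_h at WT = K_a γ d_w = 138.1 psf; at base = 138.1 + K_a γ' × 14.5 = 368.4 psf.
P₁ (0–5.4 ft) = ½×138.1×5.4 = 372.9. P₂ (5.4–19.9 ft) = ½(138.1+368.4)×14.5 = 3672.
P_w = ½ γ_w h₂² = 0.5×62.4×14.5² = 6560. Total = 372.9+3672+6560 = 10600 lb/ft.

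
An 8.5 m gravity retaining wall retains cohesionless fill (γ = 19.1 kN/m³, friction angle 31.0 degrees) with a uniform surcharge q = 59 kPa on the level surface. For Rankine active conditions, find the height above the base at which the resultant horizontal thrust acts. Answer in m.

K_a = 0.3201.
Triangular part P₁ = ½K_aγH² = 220.9 at H/3 = 2.833 m; rectangular part P₂ = K_a q H = 160.5 at H/2 = 4.250 m.
ȳ = (P₁·2.833 + P₂·4.250)/(P₁+P₂) = 3.430 m.

3.43 m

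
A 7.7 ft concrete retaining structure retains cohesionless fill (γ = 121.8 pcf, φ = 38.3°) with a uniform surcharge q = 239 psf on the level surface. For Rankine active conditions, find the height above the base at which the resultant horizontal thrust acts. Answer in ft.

K_a = 0.2347.
Triangular part P₁ = ½K_aγH² = 847.6 at H/3 = 2.567 ft; rectangular part P₂ = K_a q H = 432.0 at H/2 = 3.850 ft.
ȳ = (P₁·2.567 + P₂·3.850)/(P₁+P₂) = 3.000 ft.

3.00 ft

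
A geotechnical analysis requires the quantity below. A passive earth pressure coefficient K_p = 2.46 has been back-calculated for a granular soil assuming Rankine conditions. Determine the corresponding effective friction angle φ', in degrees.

K_p = (1+sin φ)/(1−sin φ) ⇒ sin φ = (K_p − 1)/(K_p + 1) = 0.4220.
φ = arcsin(0.4220) = 24.96°.

25.0°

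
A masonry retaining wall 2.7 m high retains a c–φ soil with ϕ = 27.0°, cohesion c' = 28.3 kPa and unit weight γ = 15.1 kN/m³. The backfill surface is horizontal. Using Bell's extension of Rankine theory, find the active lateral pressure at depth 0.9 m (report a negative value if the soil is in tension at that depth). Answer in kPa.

K_a = (1 − sin φ)/(1 + sin φ) = 0.3755.
σ_a = K_a γ z − 2c√K_a = 0.3755×15.1×0.9 − 2×28.3×0.6128 = -29.58 kPa.

-29.6 kPa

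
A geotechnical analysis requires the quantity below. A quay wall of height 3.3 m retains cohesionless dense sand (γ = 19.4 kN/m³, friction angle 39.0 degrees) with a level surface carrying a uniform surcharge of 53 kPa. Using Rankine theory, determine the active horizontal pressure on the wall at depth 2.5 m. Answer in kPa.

K_a = (1 − sin φ)/(1 + sin φ) = 0.2275.
σ_v = γz + q = 19.4 × 2.5 + 53 = 101.5 kPa.
σ_h = K_a σ_v = 0.2275 × 101.5 = 23.09 kPa.

23.1 kPa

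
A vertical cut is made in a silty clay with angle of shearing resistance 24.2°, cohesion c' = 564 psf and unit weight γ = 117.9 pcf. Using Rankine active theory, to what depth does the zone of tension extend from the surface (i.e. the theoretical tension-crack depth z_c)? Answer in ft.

K_a = tan²(45° − 24.2°/2) = 0.4185; √K_a = 0.6469.
The active pressure is zero where K_a γ z = 2c√K_a, so z_c = 2c/(γ√K_a) = 2×564/(117.9×0.6469) = 14.79 ft.

14.8 ft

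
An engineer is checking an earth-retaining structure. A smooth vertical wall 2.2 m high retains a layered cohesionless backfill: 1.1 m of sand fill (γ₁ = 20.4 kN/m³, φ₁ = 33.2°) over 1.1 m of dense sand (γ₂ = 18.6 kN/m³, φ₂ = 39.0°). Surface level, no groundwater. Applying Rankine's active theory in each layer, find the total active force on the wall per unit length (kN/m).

K_a1 = tan²(45°−33.2°/2) = 0.2924; K_a2 = tan²(45°−39.0°/2) = 0.2275.
Layer 1: σ at base = K_a1 γ₁ h₁ = 6.560 kPa; P₁ = ½×6.560×1.1 = 3.608.
Layer 2: σ_v at top = γ₁h₁ = 22.44; σ_h top = K_a2×22.44 = 5.105; σ_h base = K_a2×(22.44+18.6×1.1) = 9.760.
P₂ = ½(5.105+9.760)×1.1 = 8.176. Total P_a = 3.608+8.176 = 11.78 kN/m.

11.8 kN/m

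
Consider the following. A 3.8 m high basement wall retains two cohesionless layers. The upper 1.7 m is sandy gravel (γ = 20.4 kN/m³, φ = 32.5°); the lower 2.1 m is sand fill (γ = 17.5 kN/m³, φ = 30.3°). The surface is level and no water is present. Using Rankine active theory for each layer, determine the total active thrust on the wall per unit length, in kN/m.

45.6 kN/m

K_a1 = tan²(45°−32.5°/2) = 0.3010; K_a2 = tan²(45°−30.3°/2) = 0.3293.
Layer 1: σ at base = K_a1 γ₁ h₁ = 10.44 kPa; P₁ = ½×10.44×1.7 = 8.872.
Layer 2: σ_v at top = γ₁h₁ = 34.68; σ_h top = K_a2×34.68 = 11.42; σ_h base = K_a2×(34.68+17.5×2.1) = 23.52.
P₂ = ½(11.42+23.52)×2.1 = 36.69. Total P_a = 8.872+36.69 = 45.56 kN/m.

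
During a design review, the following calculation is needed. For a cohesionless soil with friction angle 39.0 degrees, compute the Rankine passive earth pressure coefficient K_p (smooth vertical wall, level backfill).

4.40

K_p = (1 + sin φ)/(1 − sin φ) = tan²(45° + 39.0°/2) = 4.395.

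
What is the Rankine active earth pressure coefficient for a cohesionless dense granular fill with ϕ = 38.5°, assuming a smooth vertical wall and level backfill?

K_a = (1 − sin φ)/(1 + sin φ) = (1 − sin 38.5°)/(1 + sin 38.5°) = 0.2327.

0.233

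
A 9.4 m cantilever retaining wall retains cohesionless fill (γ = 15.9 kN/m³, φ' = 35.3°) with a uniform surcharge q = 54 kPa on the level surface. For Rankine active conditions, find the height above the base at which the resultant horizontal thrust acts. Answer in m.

3.79 m

K_a = 0.2675.
Triangular part P₁ = ½K_aγH² = 187.9 at H/3 = 3.133 m; rectangular part P₂ = K_a q H = 135.8 at H/2 = 4.700 m.
ȳ = (P₁·3.133 + P₂·4.700)/(P₁+P₂) = 3.791 m.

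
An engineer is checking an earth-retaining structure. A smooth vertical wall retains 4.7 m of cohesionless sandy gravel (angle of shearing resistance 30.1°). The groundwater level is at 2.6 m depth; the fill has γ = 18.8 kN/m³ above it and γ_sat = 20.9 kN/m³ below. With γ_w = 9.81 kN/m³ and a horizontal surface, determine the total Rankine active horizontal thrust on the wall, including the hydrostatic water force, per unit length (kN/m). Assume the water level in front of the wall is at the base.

84.9 kN/m

K_a = tan²(45° − φ/2) = 0.3320.
γ' = 20.9 − 9.81 = 11.09 kN/m³. Depth below WT = 2.1 m.
σ'_h at WT = K_a γ d_w = 16.23 kPa; at base = 16.23 + K_a γ' × 2.1 = 23.96 kPa.
P₁ (0–2.6 m) = ½×16.23×2.6 = 21.10. P₂ (2.6–4.7 m) = ½(16.23+23.96)×2.1 = 42.20.
P_w = ½ γ_w h₂² = 0.5×9.81×2.1² = 21.63. Total = 21.10+42.20+21.63 = 84.92 kN/m.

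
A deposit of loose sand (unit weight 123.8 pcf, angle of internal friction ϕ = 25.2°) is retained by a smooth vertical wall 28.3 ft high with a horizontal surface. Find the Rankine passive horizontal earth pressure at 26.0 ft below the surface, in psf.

7990 psf

K_p = (1 + sin φ)/(1 − sin φ) = 2.483.
σ_h = K_p γ z = 2.483 × 123.8 × 26.0 = 7992 psf.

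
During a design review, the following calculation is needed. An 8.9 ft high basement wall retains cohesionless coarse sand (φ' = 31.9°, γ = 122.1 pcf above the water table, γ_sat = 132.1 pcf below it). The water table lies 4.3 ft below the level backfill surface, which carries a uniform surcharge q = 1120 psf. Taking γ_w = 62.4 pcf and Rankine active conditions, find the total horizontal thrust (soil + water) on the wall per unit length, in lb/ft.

5060 lb/ft

K_a = tan²(45° − φ/2) = 0.3085.
γ' = 132.1 − 62.4 = 69.70 pcf. h₂ = H − d_w = 4.6 ft.
σ'_h: at surface K_a·q = 345.5; at WT K_a(q+γd_w) = 507.5; at base K_a(q+γd_w+γ'h₂) = 606.5 psf.
P₁ = ½(345.5+507.5)×4.3 = 1834; P₂ = ½(507.5+606.5)×4.6 = 2562; P_w = ½γ_w h₂² = 660.2.
Total = 1834+2562+660.2 = 5056 lb/ft.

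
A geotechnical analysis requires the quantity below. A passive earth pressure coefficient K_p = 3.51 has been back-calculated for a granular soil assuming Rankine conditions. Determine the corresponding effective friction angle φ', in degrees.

K_p = (1+sin φ)/(1−sin φ) ⇒ sin φ = (K_p − 1)/(K_p + 1) = 0.5565.
φ = arcsin(0.5565) = 33.82°.

33.8°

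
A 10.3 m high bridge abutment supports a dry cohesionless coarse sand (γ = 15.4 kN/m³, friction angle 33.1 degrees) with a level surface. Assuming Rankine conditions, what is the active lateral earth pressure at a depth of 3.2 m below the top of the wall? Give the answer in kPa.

K_a = (1 − sin φ)/(1 + sin φ) = 0.2936.
σ_h = K_a γ z = 0.2936 × 15.4 × 3.2 = 14.47 kPa.

14.5 kPa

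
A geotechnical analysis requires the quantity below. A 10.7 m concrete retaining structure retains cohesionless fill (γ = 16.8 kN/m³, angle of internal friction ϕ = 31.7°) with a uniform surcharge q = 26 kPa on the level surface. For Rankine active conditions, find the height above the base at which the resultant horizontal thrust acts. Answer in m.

3.97 m

K_a = 0.3111.
Triangular part P₁ = ½K_aγH² = 299.2 at H/3 = 3.567 m; rectangular part P₂ = K_a q H = 86.54 at H/2 = 5.350 m.
ȳ = (P₁·3.567 + P₂·5.350)/(P₁+P₂) = 3.967 m.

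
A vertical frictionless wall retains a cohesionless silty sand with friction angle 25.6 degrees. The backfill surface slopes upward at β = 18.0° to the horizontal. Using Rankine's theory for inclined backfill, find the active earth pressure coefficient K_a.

0.493

K_a = cos β · (cos β − √(cos²β − cos²φ)) / (cos β + √(cos²β − cos²φ)).
cos β = 0.9511, cos φ = 0.9018, √(cos²β − cos²φ) = 0.3020.
K_a = 0.9511 × (0.9511 − 0.3020)/(0.9511 + 0.3020) = 0.4926.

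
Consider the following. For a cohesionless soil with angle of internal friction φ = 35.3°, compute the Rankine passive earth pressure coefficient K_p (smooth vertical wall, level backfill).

3.74

K_p = (1 + sin φ)/(1 − sin φ) = tan²(45° + 35.3°/2) = 3.738.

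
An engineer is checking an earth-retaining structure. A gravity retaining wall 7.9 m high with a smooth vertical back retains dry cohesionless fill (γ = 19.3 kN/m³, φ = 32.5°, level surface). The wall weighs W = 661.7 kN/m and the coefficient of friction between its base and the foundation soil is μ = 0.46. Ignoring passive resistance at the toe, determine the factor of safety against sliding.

1.68

K_a = tan²(45° − 32.5°/2) = 0.3010.
P_a = ½K_aγH² = 0.5×0.3010×19.3×7.9² = 181.3 kN/m, acting at H/3 = 2.633 m above the base.
FS_sliding = μW / P_a = 0.46×661.7 / 181.3 = 1.679.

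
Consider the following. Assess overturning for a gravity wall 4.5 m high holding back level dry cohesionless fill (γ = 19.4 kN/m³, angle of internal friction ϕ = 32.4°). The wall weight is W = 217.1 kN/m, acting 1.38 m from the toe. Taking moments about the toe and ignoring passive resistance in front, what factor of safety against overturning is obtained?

K_a = tan²(45° − 32.4°/2) = 0.3022.
P_a = ½K_aγH² = 0.5×0.3022×19.4×4.5² = 59.37 kN/m, acting at H/3 = 1.500 m above the base.
Overturning moment M_o = P_a × H/3 = 59.37 × 1.500 = 89.05.
Resisting moment M_r = W × 1.38 = 217.1 × 1.38 = 299.6.
FS_overturning = M_r/M_o = 299.6/89.05 = 3.364.

3.36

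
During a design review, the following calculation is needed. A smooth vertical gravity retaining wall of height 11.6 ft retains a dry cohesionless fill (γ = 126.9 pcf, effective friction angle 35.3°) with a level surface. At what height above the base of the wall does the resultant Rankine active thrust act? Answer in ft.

3.87 ft

K_a = 0.2675.
The pressure distribution is triangular, so the resultant acts at H/3 above the base = 11.6/3 = 3.867 ft.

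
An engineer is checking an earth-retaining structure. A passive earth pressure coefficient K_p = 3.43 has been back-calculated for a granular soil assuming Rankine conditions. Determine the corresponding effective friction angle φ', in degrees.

K_p = (1+sin φ)/(1−sin φ) ⇒ sin φ = (K_p − 1)/(K_p + 1) = 0.5485.
φ = arcsin(0.5485) = 33.27°.

33.3°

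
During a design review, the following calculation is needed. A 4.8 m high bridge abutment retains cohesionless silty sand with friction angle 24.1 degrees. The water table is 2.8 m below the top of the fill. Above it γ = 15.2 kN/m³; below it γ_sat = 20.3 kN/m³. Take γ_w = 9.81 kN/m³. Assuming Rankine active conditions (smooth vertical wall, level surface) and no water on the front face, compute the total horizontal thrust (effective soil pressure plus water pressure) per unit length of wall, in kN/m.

K_a = tan²(45° − φ/2) = 0.4201.
γ' = 20.3 − 9.81 = 10.49 kN/m³. Depth below WT = 2.0 m.
σ'_h at WT = K_a γ d_w = 17.88 kPa; at base = 17.88 + K_a γ' × 2.0 = 26.69 kPa.
P₁ (0–2.8 m) = ½×17.88×2.8 = 25.03. P₂ (2.8–4.8 m) = ½(17.88+26.69)×2.0 = 44.57.
P_w = ½ γ_w h₂² = 0.5×9.81×2.0² = 19.62. Total = 25.03+44.57+19.62 = 89.23 kN/m.

89.2 kN/m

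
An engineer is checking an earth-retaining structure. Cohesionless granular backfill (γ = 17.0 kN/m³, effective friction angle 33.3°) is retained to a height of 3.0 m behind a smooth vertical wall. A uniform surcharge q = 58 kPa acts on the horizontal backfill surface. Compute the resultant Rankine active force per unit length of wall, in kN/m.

K_a = tan²(45° − φ/2) = 0.2911.
Soil triangle: ½ K_a γ H² = 0.5×0.2911×17.0×3.0² = 22.27 kN/m.
Surcharge rectangle: K_a q H = 0.2911×58×3.0 = 50.66 kN/m.
Total = 22.27 + 50.66 = 72.93 kN/m.

72.9 kN/m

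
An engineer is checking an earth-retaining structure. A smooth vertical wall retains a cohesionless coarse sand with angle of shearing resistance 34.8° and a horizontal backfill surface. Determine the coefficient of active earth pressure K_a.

0.273

K_a = (1 − sin φ)/(1 + sin φ) = (1 − sin 34.8°)/(1 + sin 34.8°) = 0.2733.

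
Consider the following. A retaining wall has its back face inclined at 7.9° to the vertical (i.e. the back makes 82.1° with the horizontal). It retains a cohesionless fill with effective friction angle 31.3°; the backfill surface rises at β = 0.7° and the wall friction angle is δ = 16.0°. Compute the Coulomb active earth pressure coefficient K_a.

K_a = sin²(α+φ) / [sin²α · sin(α−δ) · (1 + √{sin(φ+δ)sin(φ−β) / (sin(α−δ)sin(α+β))})²].
With α = 82.1°, φ = 31.3°, δ = 16.0°, β = 0.7°: K_a = 0.3482.

0.348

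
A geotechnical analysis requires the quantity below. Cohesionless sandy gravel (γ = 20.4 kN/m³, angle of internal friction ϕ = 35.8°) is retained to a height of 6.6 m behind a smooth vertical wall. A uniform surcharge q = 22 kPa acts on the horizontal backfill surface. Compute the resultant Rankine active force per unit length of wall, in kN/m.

154 kN/m

K_a = tan²(45° − φ/2) = 0.2619.
Soil triangle: ½ K_a γ H² = 0.5×0.2619×20.4×6.6² = 116.3 kN/m.
Surcharge rectangle: K_a q H = 0.2619×22×6.6 = 38.02 kN/m.
Total = 116.3 + 38.02 = 154.4 kN/m.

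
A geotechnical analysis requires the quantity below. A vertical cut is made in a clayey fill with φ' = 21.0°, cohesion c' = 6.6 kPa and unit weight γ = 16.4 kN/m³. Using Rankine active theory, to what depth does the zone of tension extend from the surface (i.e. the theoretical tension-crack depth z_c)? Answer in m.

K_a = tan²(45° − 21.0°/2) = 0.4724; √K_a = 0.6873.
The active pressure is zero where K_a γ z = 2c√K_a, so z_c = 2c/(γ√K_a) = 2×6.6/(16.4×0.6873) = 1.171 m.

1.17 m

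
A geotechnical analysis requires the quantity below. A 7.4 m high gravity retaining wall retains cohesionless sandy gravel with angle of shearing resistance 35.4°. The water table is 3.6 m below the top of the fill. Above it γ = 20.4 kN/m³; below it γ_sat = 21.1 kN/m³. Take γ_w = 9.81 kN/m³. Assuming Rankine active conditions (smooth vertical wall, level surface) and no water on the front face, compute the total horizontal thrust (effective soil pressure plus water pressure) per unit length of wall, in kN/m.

202 kN/m

K_a = tan²(45° − φ/2) = 0.2664.
γ' = 21.1 − 9.81 = 11.29 kN/m³. Depth below WT = 3.8 m.
σ'_h at WT = K_a γ d_w = 19.56 kPa; at base = 19.56 + K_a γ' × 3.8 = 30.99 kPa.
P₁ (0–3.6 m) = ½×19.56×3.6 = 35.22. P₂ (3.6–7.4 m) = ½(19.56+30.99)×3.8 = 96.06.
P_w = ½ γ_w h₂² = 0.5×9.81×3.8² = 70.83. Total = 35.22+96.06+70.83 = 202.1 kN/m.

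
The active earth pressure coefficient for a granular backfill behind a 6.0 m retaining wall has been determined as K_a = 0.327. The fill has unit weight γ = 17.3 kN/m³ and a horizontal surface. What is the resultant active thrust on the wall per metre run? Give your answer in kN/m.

P = ½ K_a γ H² = 0.5 × 0.327 × 17.3 × 6.0² = 101.8 kN/m.

102 kN/m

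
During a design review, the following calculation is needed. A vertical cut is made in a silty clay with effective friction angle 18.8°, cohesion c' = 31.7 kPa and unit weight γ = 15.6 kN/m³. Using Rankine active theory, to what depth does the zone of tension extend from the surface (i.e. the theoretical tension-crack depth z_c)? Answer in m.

5.68 m

K_a = tan²(45° − 18.8°/2) = 0.5126; √K_a = 0.7159.
The active pressure is zero where K_a γ z = 2c√K_a, so z_c = 2c/(γ√K_a) = 2×31.7/(15.6×0.7159) = 5.677 m.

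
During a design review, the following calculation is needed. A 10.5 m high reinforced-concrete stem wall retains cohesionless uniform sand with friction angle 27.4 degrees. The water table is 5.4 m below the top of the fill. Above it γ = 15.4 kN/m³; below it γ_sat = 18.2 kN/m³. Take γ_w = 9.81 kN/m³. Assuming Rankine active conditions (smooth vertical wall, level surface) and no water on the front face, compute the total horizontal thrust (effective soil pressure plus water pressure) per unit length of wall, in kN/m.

K_a = tan²(45° − φ/2) = 0.3697.
γ' = 18.2 − 9.81 = 8.390 kN/m³. Depth below WT = 5.1 m.
σ'_h at WT = K_a γ d_w = 30.74 kPa; at base = 30.74 + K_a γ' × 5.1 = 46.56 kPa.
P₁ (0–5.4 m) = ½×30.74×5.4 = 83.00. P₂ (5.4–10.5 m) = ½(30.74+46.56)×5.1 = 197.1.
P_w = ½ γ_w h₂² = 0.5×9.81×5.1² = 127.6. Total = 83.00+197.1+127.6 = 407.7 kN/m.

408 kN/m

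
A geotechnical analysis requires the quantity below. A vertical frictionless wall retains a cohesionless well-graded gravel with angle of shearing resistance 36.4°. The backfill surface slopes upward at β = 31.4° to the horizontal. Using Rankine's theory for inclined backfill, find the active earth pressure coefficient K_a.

K_a = cos β · (cos β − √(cos²β − cos²φ)) / (cos β + √(cos²β − cos²φ)).
cos β = 0.8536, cos φ = 0.8049, √(cos²β − cos²φ) = 0.2841.
K_a = 0.8536 × (0.8536 − 0.2841)/(0.8536 + 0.2841) = 0.4273.

0.427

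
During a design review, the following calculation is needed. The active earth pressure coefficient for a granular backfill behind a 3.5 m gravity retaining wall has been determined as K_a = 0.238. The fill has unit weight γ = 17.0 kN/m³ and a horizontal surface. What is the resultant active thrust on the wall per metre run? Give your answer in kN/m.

24.8 kN/m

P = ½ K_a γ H² = 0.5 × 0.238 × 17.0 × 3.5² = 24.78 kN/m.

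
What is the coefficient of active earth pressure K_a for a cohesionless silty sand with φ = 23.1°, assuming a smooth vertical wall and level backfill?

0.436

K_a = tan²(45° − φ/2) = tan²(33.45°) = 0.4364.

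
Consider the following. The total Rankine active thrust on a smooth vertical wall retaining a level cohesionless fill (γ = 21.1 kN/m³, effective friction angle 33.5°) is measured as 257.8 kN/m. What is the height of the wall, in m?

9.20 m

K_a = 0.2887. P_a = ½ K_a γ H² ⇒ H = √(2P_a/(K_a γ)).
H = √(2×257.8/(0.2887×21.1)) = 9.200 m.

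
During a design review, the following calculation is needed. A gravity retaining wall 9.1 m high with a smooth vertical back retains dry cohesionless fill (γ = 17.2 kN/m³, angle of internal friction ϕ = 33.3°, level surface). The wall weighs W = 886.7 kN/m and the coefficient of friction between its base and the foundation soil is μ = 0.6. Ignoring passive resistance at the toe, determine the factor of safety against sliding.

K_a = tan²(45° − 33.3°/2) = 0.2911.
P_a = ½K_aγH² = 0.5×0.2911×17.2×9.1² = 207.3 kN/m, acting at H/3 = 3.033 m above the base.
FS_sliding = μW / P_a = 0.6×886.7 / 207.3 = 2.566.

2.57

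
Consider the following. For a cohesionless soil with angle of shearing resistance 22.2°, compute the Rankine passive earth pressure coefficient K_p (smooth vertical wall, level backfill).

K_p = (1 + sin φ)/(1 − sin φ) = tan²(45° + 22.2°/2) = 2.215.

2.21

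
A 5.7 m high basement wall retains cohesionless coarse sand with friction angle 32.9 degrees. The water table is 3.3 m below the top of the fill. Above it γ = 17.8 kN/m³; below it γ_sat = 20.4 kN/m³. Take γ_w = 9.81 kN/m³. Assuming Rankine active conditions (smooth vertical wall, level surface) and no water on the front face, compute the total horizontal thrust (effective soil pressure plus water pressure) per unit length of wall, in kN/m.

108 kN/m

K_a = tan²(45° − φ/2) = 0.2960.
γ' = 20.4 − 9.81 = 10.59 kN/m³. Depth below WT = 2.4 m.
σ'_h at WT = K_a γ d_w = 17.39 kPa; at base = 17.39 + K_a γ' × 2.4 = 24.91 kPa.
P₁ (0–3.3 m) = ½×17.39×3.3 = 28.69. P₂ (3.3–5.7 m) = ½(17.39+24.91)×2.4 = 50.76.
P_w = ½ γ_w h₂² = 0.5×9.81×2.4² = 28.25. Total = 28.69+50.76+28.25 = 107.7 kN/m.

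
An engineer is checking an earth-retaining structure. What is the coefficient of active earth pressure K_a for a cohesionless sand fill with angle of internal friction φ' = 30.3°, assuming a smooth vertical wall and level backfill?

0.329

K_a = tan²(45° − φ/2) = tan²(29.85°) = 0.3293.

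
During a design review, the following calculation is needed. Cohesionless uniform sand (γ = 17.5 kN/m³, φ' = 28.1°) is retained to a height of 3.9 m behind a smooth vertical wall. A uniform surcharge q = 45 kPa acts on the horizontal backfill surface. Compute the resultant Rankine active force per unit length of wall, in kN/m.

111 kN/m

K_a = tan²(45° − φ/2) = 0.3596.
Soil triangle: ½ K_a γ H² = 0.5×0.3596×17.5×3.9² = 47.86 kN/m.
Surcharge rectangle: K_a q H = 0.3596×45×3.9 = 63.11 kN/m.
Total = 47.86 + 63.11 = 111.0 kN/m.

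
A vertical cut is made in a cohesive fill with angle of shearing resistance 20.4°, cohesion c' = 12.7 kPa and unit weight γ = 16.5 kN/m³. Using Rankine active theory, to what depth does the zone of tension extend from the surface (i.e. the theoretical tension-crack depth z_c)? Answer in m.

2.21 m

K_a = tan²(45° − 20.4°/2) = 0.4831; √K_a = 0.6950.
The active pressure is zero where K_a γ z = 2c√K_a, so z_c = 2c/(γ√K_a) = 2×12.7/(16.5×0.6950) = 2.215 m.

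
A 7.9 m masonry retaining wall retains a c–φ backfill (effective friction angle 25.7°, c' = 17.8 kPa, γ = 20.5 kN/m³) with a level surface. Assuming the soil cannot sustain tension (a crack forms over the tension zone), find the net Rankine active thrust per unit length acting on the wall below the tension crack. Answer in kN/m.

K_a = 0.3950; √K_a = 0.6285.
Tension-crack depth z_c = 2c/(γ√K_a) = 2×17.8/(20.5×0.6285) = 2.763 m.
σ_a at base = K_a γ H − 2c√K_a = 0.3950×20.5×7.9 − 2×17.8×0.6285 = 41.60 kPa.
P_a = ½ × 41.60 × (H − z_c) = 0.5×41.60×5.137 = 106.9 kN/m.

107 kN/m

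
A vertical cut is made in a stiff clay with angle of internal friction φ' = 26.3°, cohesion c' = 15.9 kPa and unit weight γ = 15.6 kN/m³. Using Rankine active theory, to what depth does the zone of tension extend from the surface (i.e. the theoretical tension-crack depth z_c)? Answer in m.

K_a = tan²(45° − 26.3°/2) = 0.3859; √K_a = 0.6212.
The active pressure is zero where K_a γ z = 2c√K_a, so z_c = 2c/(γ√K_a) = 2×15.9/(15.6×0.6212) = 3.281 m.

3.28 m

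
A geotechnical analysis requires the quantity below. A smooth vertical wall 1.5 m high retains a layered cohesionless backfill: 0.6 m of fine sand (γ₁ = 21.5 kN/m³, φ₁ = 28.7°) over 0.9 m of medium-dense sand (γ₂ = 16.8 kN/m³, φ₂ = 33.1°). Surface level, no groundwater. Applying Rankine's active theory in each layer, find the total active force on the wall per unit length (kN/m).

6.76 kN/m

K_a1 = tan²(45°−28.7°/2) = 0.3511; K_a2 = tan²(45°−33.1°/2) = 0.2936.
Layer 1: σ at base = K_a1 γ₁ h₁ = 4.530 kPa; P₁ = ½×4.530×0.6 = 1.359.
Layer 2: σ_v at top = γ₁h₁ = 12.90; σ_h top = K_a2×12.90 = 3.787; σ_h base = K_a2×(12.90+16.8×0.9) = 8.226.
P₂ = ½(3.787+8.226)×0.9 = 5.406. Total P_a = 1.359+5.406 = 6.765 kN/m.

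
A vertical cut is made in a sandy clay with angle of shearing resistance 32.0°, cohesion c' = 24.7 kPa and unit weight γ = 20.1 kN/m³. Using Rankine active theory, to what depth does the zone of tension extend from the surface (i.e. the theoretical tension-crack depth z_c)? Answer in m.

K_a = tan²(45° − 32.0°/2) = 0.3073; √K_a = 0.5543.
The active pressure is zero where K_a γ z = 2c√K_a, so z_c = 2c/(γ√K_a) = 2×24.7/(20.1×0.5543) = 4.434 m.

4.43 m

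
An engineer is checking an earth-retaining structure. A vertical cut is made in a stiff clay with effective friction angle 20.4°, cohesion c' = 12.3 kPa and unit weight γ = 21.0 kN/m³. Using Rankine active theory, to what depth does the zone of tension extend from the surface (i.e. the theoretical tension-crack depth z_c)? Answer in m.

1.69 m

K_a = tan²(45° − 20.4°/2) = 0.4831; √K_a = 0.6950.
The active pressure is zero where K_a γ z = 2c√K_a, so z_c = 2c/(γ√K_a) = 2×12.3/(21.0×0.6950) = 1.685 m.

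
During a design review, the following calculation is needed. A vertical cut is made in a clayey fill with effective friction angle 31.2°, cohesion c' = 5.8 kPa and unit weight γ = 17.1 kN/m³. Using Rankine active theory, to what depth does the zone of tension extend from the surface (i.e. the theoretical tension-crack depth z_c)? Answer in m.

1.20 m

K_a = tan²(45° − 31.2°/2) = 0.3175; √K_a = 0.5635.
The active pressure is zero where K_a γ z = 2c√K_a, so z_c = 2c/(γ√K_a) = 2×5.8/(17.1×0.5635) = 1.204 m.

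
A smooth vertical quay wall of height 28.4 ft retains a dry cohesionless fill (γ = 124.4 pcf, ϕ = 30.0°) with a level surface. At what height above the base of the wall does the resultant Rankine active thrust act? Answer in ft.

9.47 ft

K_a = 0.3333.
The pressure distribution is triangular, so the resultant acts at H/3 above the base = 28.4/3 = 9.467 ft.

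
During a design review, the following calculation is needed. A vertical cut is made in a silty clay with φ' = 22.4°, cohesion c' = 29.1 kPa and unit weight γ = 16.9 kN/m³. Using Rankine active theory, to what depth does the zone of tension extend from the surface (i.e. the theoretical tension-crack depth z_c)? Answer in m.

5.14 m

K_a = tan²(45° − 22.4°/2) = 0.4482; √K_a = 0.6694.
The active pressure is zero where K_a γ z = 2c√K_a, so z_c = 2c/(γ√K_a) = 2×29.1/(16.9×0.6694) = 5.144 m.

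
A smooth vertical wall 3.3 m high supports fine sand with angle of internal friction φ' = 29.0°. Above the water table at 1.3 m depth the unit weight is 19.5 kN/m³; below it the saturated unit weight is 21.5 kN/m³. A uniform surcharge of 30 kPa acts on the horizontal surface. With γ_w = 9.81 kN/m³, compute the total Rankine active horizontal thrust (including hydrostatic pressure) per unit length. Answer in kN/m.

85.4 kN/m

K_a = tan²(45° − φ/2) = 0.3470.
γ' = 21.5 − 9.81 = 11.69 kN/m³. h₂ = H − d_w = 2.0 m.
σ'_h: at surface K_a·q = 10.41; at WT K_a(q+γd_w) = 19.21; at base K_a(q+γd_w+γ'h₂) = 27.32 kPa.
P₁ = ½(10.41+19.21)×1.3 = 19.25; P₂ = ½(19.21+27.32)×2.0 = 46.52; P_w = ½γ_w h₂² = 19.62.
Total = 19.25+46.52+19.62 = 85.39 kN/m.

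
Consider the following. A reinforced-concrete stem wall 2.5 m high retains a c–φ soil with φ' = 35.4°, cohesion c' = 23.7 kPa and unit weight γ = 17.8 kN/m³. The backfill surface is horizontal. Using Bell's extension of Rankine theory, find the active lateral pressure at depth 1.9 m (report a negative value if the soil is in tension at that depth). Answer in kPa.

-15.5 kPa

K_a = (1 − sin φ)/(1 + sin φ) = 0.2664.
σ_a = K_a γ z − 2c√K_a = 0.2664×17.8×1.9 − 2×23.7×0.5161 = -15.46 kPa.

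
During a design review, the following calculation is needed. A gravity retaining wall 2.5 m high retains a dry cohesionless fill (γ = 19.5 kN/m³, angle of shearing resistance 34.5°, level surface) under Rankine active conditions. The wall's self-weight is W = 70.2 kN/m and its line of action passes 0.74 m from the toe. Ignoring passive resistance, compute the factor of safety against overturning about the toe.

3.70

K_a = tan²(45° − 34.5°/2) = 0.2768.
P_a = ½K_aγH² = 0.5×0.2768×19.5×2.5² = 16.87 kN/m, acting at H/3 = 0.8333 m above the base.
Overturning moment M_o = P_a × H/3 = 16.87 × 0.8333 = 14.06.
Resisting moment M_r = W × 0.74 = 70.2 × 0.74 = 51.95.
FS_overturning = M_r/M_o = 51.95/14.06 = 3.696.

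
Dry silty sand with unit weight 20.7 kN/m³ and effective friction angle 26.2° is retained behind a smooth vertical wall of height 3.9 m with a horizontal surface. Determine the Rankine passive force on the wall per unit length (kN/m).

K_p = tan²(45° + φ/2) = 2.581.
P_p = ½ K_p γ H² = 0.5 × 2.581 × 20.7 × 3.9² = 406.3 kN/m.

406 kN/m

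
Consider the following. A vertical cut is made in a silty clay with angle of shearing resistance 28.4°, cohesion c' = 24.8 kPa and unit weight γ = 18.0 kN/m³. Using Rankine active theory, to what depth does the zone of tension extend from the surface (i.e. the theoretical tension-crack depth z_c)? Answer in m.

K_a = tan²(45° − 28.4°/2) = 0.3554; √K_a = 0.5961.
The active pressure is zero where K_a γ z = 2c√K_a, so z_c = 2c/(γ√K_a) = 2×24.8/(18.0×0.5961) = 4.622 m.

4.62 m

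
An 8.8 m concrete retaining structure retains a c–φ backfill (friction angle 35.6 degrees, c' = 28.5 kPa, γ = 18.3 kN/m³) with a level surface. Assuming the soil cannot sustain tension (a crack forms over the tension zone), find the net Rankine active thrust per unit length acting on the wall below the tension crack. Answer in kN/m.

K_a = 0.2641; √K_a = 0.5139.
Tension-crack depth z_c = 2c/(γ√K_a) = 2×28.5/(18.3×0.5139) = 6.061 m.
σ_a at base = K_a γ H − 2c√K_a = 0.2641×18.3×8.8 − 2×28.5×0.5139 = 13.24 kPa.
P_a = ½ × 13.24 × (H − z_c) = 0.5×13.24×2.739 = 18.14 kN/m.

18.1 kN/m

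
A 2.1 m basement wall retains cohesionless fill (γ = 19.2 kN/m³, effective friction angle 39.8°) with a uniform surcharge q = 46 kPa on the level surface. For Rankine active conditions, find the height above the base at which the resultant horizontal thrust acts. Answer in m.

0.943 m

K_a = 0.2194.
Triangular part P₁ = ½K_aγH² = 9.290 at H/3 = 0.7000 m; rectangular part P₂ = K_a q H = 21.20 at H/2 = 1.050 m.
ȳ = (P₁·0.7000 + P₂·1.050)/(P₁+P₂) = 0.9433 m.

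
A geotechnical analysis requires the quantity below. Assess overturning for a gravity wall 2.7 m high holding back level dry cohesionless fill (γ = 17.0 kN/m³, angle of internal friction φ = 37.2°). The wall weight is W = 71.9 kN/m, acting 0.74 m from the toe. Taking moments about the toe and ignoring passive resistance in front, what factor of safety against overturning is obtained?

K_a = tan²(45° − 37.2°/2) = 0.2464.
P_a = ½K_aγH² = 0.5×0.2464×17.0×2.7² = 15.27 kN/m, acting at H/3 = 0.9000 m above the base.
Overturning moment M_o = P_a × H/3 = 15.27 × 0.9000 = 13.74.
Resisting moment M_r = W × 0.74 = 71.9 × 0.74 = 53.21.
FS_overturning = M_r/M_o = 53.21/13.74 = 3.872.

3.87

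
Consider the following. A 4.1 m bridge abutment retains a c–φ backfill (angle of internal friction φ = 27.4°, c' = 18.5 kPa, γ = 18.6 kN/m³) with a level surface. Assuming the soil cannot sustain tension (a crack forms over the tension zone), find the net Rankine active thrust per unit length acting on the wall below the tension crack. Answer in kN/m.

2.36 kN/m

K_a = 0.3697; √K_a = 0.6080.
Tension-crack depth z_c = 2c/(γ√K_a) = 2×18.5/(18.6×0.6080) = 3.272 m.
σ_a at base = K_a γ H − 2c√K_a = 0.3697×18.6×4.1 − 2×18.5×0.6080 = 5.695 kPa.
P_a = ½ × 5.695 × (H − z_c) = 0.5×5.695×0.8283 = 2.359 kN/m.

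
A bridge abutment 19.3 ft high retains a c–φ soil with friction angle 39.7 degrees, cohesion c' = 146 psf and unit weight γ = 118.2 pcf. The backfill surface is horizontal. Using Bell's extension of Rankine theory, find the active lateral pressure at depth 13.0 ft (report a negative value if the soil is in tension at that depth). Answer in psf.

202 psf

K_a = (1 − sin φ)/(1 + sin φ) = 0.2204.
σ_a = K_a γ z − 2c√K_a = 0.2204×118.2×13.0 − 2×146×0.4695 = 201.6 psf.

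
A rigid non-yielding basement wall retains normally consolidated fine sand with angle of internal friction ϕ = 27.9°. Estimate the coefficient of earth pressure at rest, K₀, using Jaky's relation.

K₀ = 1 − sin φ' = 1 − sin 27.9° = 0.5321.

0.532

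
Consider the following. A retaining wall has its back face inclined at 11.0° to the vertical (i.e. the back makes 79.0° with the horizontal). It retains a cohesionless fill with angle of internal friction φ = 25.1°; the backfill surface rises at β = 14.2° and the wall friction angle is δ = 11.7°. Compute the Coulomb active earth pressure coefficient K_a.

0.580

K_a = sin²(α+φ) / [sin²α · sin(α−δ) · (1 + √{sin(φ+δ)sin(φ−β) / (sin(α−δ)sin(α+β))})²].
With α = 79.0°, φ = 25.1°, δ = 11.7°, β = 14.2°: K_a = 0.5800.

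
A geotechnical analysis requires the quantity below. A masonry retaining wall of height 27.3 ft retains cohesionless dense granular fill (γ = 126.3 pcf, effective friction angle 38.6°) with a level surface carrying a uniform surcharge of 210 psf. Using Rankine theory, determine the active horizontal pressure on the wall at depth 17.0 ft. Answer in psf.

K_a = (1 − sin φ)/(1 + sin φ) = 0.2316.
σ_v = γz + q = 126.3 × 17.0 + 210 = 2357 psf.
σ_h = K_a σ_v = 0.2316 × 2357 = 545.9 psf.

546 psf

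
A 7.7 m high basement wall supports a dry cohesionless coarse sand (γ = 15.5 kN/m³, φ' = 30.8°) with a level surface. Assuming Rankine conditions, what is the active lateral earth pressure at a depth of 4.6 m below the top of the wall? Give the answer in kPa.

K_a = (1 − sin φ)/(1 + sin φ) = 0.3227.
σ_h = K_a γ z = 0.3227 × 15.5 × 4.6 = 23.01 kPa.

23.0 kPa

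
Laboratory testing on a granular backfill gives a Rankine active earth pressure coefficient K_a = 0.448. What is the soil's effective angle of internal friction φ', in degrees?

K_a = tan²(45° − φ/2) ⇒ 45° − φ/2 = arctan(√0.448) = 33.80°.
φ = 2(45° − 33.80°) = 22.41°.

22.4°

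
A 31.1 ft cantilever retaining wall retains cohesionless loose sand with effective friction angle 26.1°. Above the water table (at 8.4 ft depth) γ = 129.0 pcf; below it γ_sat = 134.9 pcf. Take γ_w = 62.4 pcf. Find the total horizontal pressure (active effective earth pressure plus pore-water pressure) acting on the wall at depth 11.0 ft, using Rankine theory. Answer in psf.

K_a = (1 − sin φ)/(1 + sin φ) = 0.3889.
γ' = 134.9 − 62.4 = 72.50 pcf.
Effective vertical stress at 11.0 ft: σ'_v = 129.0×8.4 + 72.50×2.60 = 1272 psf.
σ'_h = K_a σ'_v = 0.3889 × 1272 = 494.8 psf; u = γ_w × 2.60 = 162.2 psf.
Total σ_h = 494.8 + 162.2 = 657.0 psf.

657 psf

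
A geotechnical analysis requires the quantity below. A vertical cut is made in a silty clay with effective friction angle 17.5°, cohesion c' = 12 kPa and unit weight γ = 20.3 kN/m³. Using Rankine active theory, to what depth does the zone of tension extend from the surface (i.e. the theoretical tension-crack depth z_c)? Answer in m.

1.61 m

K_a = tan²(45° − 17.5°/2) = 0.5376; √K_a = 0.7332.
The active pressure is zero where K_a γ z = 2c√K_a, so z_c = 2c/(γ√K_a) = 2×12/(20.3×0.7332) = 1.612 m.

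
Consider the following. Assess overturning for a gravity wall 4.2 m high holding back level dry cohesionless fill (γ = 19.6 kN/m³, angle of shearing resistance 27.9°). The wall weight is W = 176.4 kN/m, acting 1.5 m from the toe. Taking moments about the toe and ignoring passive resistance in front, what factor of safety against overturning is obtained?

K_a = tan²(45° − 27.9°/2) = 0.3625.
P_a = ½K_aγH² = 0.5×0.3625×19.6×4.2² = 62.66 kN/m, acting at H/3 = 1.400 m above the base.
Overturning moment M_o = P_a × H/3 = 62.66 × 1.400 = 87.72.
Resisting moment M_r = W × 1.5 = 176.4 × 1.5 = 264.6.
FS_overturning = M_r/M_o = 264.6/87.72 = 3.016.

3.02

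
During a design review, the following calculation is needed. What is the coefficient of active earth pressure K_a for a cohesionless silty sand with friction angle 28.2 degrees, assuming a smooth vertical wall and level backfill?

K_a = tan²(45° − φ/2) = tan²(30.90°) = 0.3582.

0.358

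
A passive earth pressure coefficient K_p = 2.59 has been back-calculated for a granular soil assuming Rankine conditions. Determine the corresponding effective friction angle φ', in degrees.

26.3°

K_p = (1+sin φ)/(1−sin φ) ⇒ sin φ = (K_p − 1)/(K_p + 1) = 0.4429.
φ = arcsin(0.4429) = 26.29°.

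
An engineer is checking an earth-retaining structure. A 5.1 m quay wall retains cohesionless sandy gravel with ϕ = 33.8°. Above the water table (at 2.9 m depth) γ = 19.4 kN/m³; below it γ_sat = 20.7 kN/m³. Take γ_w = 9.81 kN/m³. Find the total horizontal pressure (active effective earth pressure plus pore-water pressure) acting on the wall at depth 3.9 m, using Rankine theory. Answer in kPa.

K_a = (1 − sin φ)/(1 + sin φ) = 0.2851.
γ' = 20.7 − 9.81 = 10.89 kN/m³.
Effective vertical stress at 3.9 m: σ'_v = 19.4×2.9 + 10.89×1.00 = 67.15 kPa.
σ'_h = K_a σ'_v = 0.2851 × 67.15 = 19.14 kPa; u = γ_w × 1.00 = 9.810 kPa.
Total σ_h = 19.14 + 9.810 = 28.95 kPa.

29.0 kPa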